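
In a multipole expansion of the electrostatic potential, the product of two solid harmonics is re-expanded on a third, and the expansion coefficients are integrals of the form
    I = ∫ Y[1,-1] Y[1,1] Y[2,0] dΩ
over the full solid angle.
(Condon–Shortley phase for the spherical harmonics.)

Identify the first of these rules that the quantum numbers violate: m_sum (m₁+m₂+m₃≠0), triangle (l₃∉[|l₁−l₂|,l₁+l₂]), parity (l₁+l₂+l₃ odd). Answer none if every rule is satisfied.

none

Σmᵢ = 0  ✓
l₃∈[|l₁−l₂|,l₁+l₂]=[0,2], have l₃=2  ✓
Σlᵢ = 4 ⇒ even  ✓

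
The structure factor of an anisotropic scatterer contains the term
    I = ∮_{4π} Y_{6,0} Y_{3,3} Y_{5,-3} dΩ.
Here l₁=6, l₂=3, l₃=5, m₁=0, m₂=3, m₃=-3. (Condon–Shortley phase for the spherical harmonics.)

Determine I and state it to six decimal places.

Rules hold: Σm=0, L=14 even, 3≤5≤9.
N = 13·7·11 = 1001
Δ = 4!·8!·2!/15! = 1/675675
Racah Σ t=1..3: t=1:−1/8640 t=2:+1/2304 t=3:−1/8640 = 7/34560
⇒ 3j(6 3 5; 0 0 0)² = 7/429, sgn -1
Racah Σ t=4..4: t=4:+1/69120 = 1/69120
⇒ 3j(6 3 5; 0 3 -3)² = 4/429, sgn +1
4πI² = N·(3j₀)²·(3jₘ)² = 196/1287
I = -1·√(0.152292/4π) = -0.11008644

-0.110086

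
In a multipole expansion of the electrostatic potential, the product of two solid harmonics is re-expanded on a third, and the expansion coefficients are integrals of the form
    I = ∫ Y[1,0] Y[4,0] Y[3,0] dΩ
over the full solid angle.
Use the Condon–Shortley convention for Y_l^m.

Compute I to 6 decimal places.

m-sum 0 ✓  L=8 even ✓  3≤3≤5 ✓
Π(2lᵢ+1) = 3×9×7 = 189
triangle coeff Δ(1,4,3) = 1/252
Σ_t [1,1]: t=1:−1/36 = -1/36
(3j)²=4/63 [(1 4 3; 0 0 0)], sign=+1
(m-triple is (0,0,0) — same symbol as above.)
⇒ 4πI² = 16/21
I = (+1)√(16/21/(4π)) = 0.24623252

0.246233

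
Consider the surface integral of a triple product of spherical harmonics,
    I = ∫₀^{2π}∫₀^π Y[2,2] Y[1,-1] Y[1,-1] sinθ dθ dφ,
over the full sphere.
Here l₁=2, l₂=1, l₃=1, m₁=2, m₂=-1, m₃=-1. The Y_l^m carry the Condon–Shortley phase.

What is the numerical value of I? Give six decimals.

0.309019

Checks pass: Σm=0; 4 even; l₃=1∈[1,3].
(2·2+1)(2·1+1)(2·1+1) = 45
Δ: 2! 2! 0! / 5! → 1/30
sum: t=1:−1/1 = -1/1
3j²(2 1 1; 0 0 0) = Δ·Π!·Σ² = 2/15  (sign +1)
sum: t=0:+1/4 = 1/4
3j²(2 1 1; 2 -1 -1) = Δ·Π!·Σ² = 1/5  (sign +1)
combine: 4πI² = 45·2/15·1/5 = 6/5
take √, sign +1: I = 0.30901936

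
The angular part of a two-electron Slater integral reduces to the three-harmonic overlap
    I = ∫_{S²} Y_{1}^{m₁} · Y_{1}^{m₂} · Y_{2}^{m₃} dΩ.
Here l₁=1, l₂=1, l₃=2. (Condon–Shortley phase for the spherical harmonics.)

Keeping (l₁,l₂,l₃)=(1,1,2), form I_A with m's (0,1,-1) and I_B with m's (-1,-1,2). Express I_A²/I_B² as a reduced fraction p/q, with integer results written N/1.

1/2

Shared (l₁,l₂,l₃)=(1,1,2): N and (l;000)² cancel in I_A²/I_B².
A: Δ = 0!·2!·2!/5! = 1/30; Racah Σ t=0..0: t=0:+1/2 = 1/2; ⇒ 3j(1 1 2; 0 1 -1)² = 1/10, sgn -1
B: Δ = 0!·2!·2!/5! = 1/30; Racah Σ t=0..0: t=0:+1/4 = 1/4; ⇒ 3j(1 1 2; -1 -1 2)² = 1/5, sgn +1
I_A²/I_B² = (1/10)/(1/5) = 1/2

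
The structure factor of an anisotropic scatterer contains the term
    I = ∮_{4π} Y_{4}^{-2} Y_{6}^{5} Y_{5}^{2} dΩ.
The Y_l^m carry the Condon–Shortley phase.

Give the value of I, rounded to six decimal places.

Σmᵢ = 5 ≠ 0, so the φ-integral vanishes; I = 0

0.000000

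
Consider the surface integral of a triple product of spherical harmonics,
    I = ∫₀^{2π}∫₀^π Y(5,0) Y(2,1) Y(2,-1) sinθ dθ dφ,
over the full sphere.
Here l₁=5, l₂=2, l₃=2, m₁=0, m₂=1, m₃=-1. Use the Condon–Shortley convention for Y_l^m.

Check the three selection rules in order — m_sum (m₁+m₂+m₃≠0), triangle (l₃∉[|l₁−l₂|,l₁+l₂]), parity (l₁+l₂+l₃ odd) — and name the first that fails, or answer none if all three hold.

triangle

Σmᵢ = 0  ✓
l₃∈[|l₁−l₂|,l₁+l₂]=[3,7], have l₃=2  ✗
Σlᵢ = 9 ⇒ odd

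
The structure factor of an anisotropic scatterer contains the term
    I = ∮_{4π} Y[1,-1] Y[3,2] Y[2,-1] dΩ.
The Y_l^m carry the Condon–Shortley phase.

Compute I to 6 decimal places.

0.261169

m-sum 0 ✓  L=6 even ✓  2≤2≤4 ✓
Π(2lᵢ+1) = 3×7×5 = 105
triangle coeff Δ(1,3,2) = 1/105
Σ_t [1,1]: t=1:−1/4 = -1/4
(3j)²=3/35 [(1 3 2; 0 0 0)], sign=-1
Σ_t [2,2]: t=2:+1/12 = 1/12
(3j)²=2/21 [(1 3 2; -1 2 -1)], sign=-1
⇒ 4πI² = 6/7
I = (+1)√(6/7/(4π)) = 0.26116903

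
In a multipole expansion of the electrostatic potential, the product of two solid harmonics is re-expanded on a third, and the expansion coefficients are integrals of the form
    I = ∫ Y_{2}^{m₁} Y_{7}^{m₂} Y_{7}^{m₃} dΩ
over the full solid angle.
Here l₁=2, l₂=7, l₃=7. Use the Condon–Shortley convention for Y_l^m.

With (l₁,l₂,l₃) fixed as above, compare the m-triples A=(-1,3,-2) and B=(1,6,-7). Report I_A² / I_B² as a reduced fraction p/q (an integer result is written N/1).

l's match ⇒ only the (l;m) 3-j factors differ between A and B.
A: triangle coeff Δ(2,7,7) = 1/185640; Σ_t [1,2]: t=1:−1/4354560 t=2:+1/1935360 = 1/3483648; (3j)²=125/12376 [(2 7 7; -1 3 -2)], sign=-1
B: triangle coeff Δ(2,7,7) = 1/185640; Σ_t [1,1]: t=1:−1/958003200 = -1/958003200; (3j)²=13/680 [(2 7 7; 1 6 -7)], sign=-1
I_A²/I_B² = (125/12376)/(13/680) = 625/1183

625/1183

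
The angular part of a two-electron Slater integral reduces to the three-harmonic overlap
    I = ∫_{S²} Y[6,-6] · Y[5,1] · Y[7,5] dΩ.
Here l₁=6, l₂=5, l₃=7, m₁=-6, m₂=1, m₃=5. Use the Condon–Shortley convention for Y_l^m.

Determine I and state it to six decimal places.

m-sum 0 ✓  L=18 even ✓  1≤7≤11 ✓
Π(2lᵢ+1) = 13×11×15 = 2145
triangle coeff Δ(6,5,7) = 1/174594420
Σ_t [0,4]: t=0:+1/4147200 t=1:−1/207360 t=2:+1/82944 t=3:−1/207360 t=4:+1/4147200 = 1/345600
(3j)²=420/46189 [(6 5 7; 0 0 0)], sign=-1
Σ_t [4,4]: t=4:+1/46448640 = 1/46448640
(3j)²=2475/117572 [(6 5 7; -6 1 5)], sign=+1
⇒ 4πI² = 556875/1356277
I = (-1)√(556875/1356277/(4π)) = -0.18075892

-0.180759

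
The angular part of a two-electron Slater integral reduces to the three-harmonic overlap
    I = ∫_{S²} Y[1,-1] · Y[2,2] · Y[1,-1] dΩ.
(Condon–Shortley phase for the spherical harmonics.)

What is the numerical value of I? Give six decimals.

m-sum 0 ✓  L=4 even ✓  1≤1≤3 ✓
Π(2lᵢ+1) = 3×5×3 = 45
triangle coeff Δ(1,2,1) = 1/30
Σ_t [1,1]: t=1:−1/1 = -1/1
(3j)²=2/15 [(1 2 1; 0 0 0)], sign=+1
Σ_t [2,2]: t=2:+1/4 = 1/4
(3j)²=1/5 [(1 2 1; -1 2 -1)], sign=+1
⇒ 4πI² = 6/5
I = (+1)√(6/5/(4π)) = 0.30901936

0.309019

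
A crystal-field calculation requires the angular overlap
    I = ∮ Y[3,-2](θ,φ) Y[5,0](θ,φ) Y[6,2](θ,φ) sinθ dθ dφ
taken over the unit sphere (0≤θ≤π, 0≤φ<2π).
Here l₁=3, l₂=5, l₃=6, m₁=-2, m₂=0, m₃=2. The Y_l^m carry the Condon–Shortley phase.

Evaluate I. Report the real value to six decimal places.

Checks pass: Σm=0; 14 even; l₃=6∈[2,8].
(2·3+1)(2·5+1)(2·6+1) = 1001
Δ: 2! 4! 8! / 15! → 1/675675
sum: t=0:+1/8640 t=1:−1/2304 t=2:+1/8640 = -7/34560
3j²(3 5 6; 0 0 0) = Δ·Π!·Σ² = 7/429  (sign -1)
sum: t=1:−1/13824 t=2:+1/8640 = 1/23040
3j²(3 5 6; -2 0 2) = Δ·Π!·Σ² = 2/429  (sign +1)
combine: 4πI² = 1001·7/429·2/429 = 98/1287
take √, sign -1: I = -0.07784287

-0.077843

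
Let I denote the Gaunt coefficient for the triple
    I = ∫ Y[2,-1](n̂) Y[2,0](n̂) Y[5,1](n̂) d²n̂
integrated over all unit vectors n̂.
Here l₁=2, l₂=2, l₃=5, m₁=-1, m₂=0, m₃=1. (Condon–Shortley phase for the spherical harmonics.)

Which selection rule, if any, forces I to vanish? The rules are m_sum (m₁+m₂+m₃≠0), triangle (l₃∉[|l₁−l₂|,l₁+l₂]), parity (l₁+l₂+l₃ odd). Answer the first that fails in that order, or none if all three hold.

Σmᵢ = 0  ✓
l₃∈[|l₁−l₂|,l₁+l₂]=[0,4], have l₃=5  ✗
Σlᵢ = 9 ⇒ odd

triangle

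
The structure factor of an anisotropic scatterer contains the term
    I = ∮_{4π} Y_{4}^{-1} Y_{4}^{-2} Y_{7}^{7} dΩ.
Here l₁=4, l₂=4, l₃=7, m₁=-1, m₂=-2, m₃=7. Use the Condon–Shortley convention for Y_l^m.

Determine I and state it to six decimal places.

m-sum = -1 − 2 + 7 = 4 ≠ 0 ⇒ I = 0

0.000000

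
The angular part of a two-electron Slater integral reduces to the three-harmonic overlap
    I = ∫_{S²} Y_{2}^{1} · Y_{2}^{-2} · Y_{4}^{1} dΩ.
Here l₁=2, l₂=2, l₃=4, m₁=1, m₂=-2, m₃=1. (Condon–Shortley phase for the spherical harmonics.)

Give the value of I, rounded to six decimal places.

-0.090112

Checks pass: Σm=0; 8 even; l₃=4∈[0,4].
(2·2+1)(2·2+1)(2·4+1) = 225
Δ: 0! 4! 4! / 9! → 1/630
sum: t=0:+1/16 = 1/16
3j²(2 2 4; 0 0 0) = Δ·Π!·Σ² = 2/35  (sign +1)
sum: t=0:+1/144 = 1/144
3j²(2 2 4; 1 -2 1) = Δ·Π!·Σ² = 1/126  (sign -1)
combine: 4πI² = 225·2/35·1/126 = 5/49
take √, sign -1: I = -0.09011188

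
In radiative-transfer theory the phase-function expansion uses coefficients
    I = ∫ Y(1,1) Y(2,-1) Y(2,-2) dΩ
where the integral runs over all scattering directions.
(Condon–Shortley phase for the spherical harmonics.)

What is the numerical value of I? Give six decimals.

Σmᵢ = -2 ≠ 0, so the φ-integral vanishes; I = 0

0.000000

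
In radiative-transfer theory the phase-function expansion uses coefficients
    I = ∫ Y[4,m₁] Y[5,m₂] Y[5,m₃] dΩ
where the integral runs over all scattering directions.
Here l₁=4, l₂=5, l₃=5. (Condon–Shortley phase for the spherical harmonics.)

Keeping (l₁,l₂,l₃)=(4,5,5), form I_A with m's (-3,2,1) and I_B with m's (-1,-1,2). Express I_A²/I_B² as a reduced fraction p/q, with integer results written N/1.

Same 4,5,5: normalisation and zero-m 3j drop out of the ratio.
A: Δ: 4! 4! 6! / 15! → 1/3153150; sum: t=3:−1/6912 t=4:+1/5184 = 1/20736; 3j²(4 5 5; -3 2 1) = Δ·Π!·Σ² = 5/2574  (sign +1)
B: Δ: 4! 4! 6! / 15! → 1/3153150; sum: t=1:−1/5184 t=2:+1/1152 t=3:−1/2880 t=4:+1/103680 = 7/20736; 3j²(4 5 5; -1 -1 2) = Δ·Π!·Σ² = 35/2574  (sign -1)
I_A²/I_B² = (5/2574)/(35/2574) = 1/7

1/7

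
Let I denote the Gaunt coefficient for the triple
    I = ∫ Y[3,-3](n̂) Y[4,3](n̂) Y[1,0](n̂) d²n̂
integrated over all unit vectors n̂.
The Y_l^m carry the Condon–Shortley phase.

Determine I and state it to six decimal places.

Rules hold: Σm=0, L=8 even, 1≤1≤7.
N = 7·9·3 = 189
Δ = 6!·0!·2!/9! = 1/252
Racah Σ t=3..3: t=3:−1/36 = -1/36
⇒ 3j(3 4 1; 0 0 0)² = 4/63, sgn +1
Racah Σ t=6..6: t=6:+1/720 = 1/720
⇒ 3j(3 4 1; -3 3 0)² = 1/36, sgn -1
4πI² = N·(3j₀)²·(3jₘ)² = 1/3
I = -1·√(0.333333/4π) = -0.16286750

-0.162868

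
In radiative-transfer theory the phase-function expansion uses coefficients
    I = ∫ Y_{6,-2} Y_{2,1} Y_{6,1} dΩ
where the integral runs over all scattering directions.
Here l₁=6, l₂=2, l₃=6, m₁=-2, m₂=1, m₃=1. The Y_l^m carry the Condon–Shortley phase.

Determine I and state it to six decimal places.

0.088837

m-sum 0 ✓  L=14 even ✓  4≤6≤8 ✓
Π(2lᵢ+1) = 13×5×13 = 845
triangle coeff Δ(6,2,6) = 1/90090
Σ_t [0,2]: t=0:+1/69120 t=1:−1/14400 t=2:+1/69120 = -7/172800
(3j)²=14/715 [(6 2 6; 0 0 0)], sign=-1
Σ_t [1,2]: t=1:−1/60480 t=2:+1/34560 = 1/80640
(3j)²=6/1001 [(6 2 6; -2 1 1)], sign=-1
⇒ 4πI² = 12/121
I = (+1)√(12/121/(4π)) = 0.08883682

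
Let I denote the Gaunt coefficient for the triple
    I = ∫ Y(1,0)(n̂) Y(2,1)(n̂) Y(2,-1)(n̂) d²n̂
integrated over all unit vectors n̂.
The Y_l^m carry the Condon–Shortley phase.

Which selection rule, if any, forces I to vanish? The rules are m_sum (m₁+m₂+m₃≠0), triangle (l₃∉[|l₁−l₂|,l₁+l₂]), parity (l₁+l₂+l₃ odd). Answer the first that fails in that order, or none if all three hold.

parity

Σmᵢ = 0  ✓
l₃∈[|l₁−l₂|,l₁+l₂]=[1,3], have l₃=2  ✓
Σlᵢ = 5 ⇒ odd  ✗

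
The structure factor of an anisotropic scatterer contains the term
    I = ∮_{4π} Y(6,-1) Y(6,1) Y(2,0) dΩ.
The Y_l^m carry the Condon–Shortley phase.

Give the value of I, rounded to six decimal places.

Checks pass: Σm=0; 14 even; l₃=2∈[0,12].
(2·6+1)(2·6+1)(2·2+1) = 845
Δ: 10! 2! 2! / 15! → 1/90090
sum: t=4:+1/69120 t=5:−1/14400 t=6:+1/69120 = -7/172800
3j²(6 6 2; 0 0 0) = Δ·Π!·Σ² = 14/715  (sign -1)
sum: t=5:−1/57600 t=6:+1/17280 t=7:−1/120960 = 13/403200
3j²(6 6 2; -1 1 0) = Δ·Π!·Σ² = 13/770  (sign +1)
combine: 4πI² = 845·14/715·13/770 = 169/605
take √, sign -1: I = -0.14909419

-0.149094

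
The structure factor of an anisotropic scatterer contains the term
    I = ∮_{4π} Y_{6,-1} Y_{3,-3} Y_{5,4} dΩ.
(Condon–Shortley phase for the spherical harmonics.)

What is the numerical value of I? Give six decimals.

Checks pass: Σm=0; 14 even; l₃=5∈[3,9].
(2·6+1)(2·3+1)(2·5+1) = 1001
Δ: 4! 8! 2! / 15! → 1/675675
sum: t=1:−1/8640 t=2:+1/2304 t=3:−1/8640 = 7/34560
3j²(6 3 5; 0 0 0) = Δ·Π!·Σ² = 7/429  (sign -1)
sum: t=0:+1/241920 = 1/241920
3j²(6 3 5; -1 -3 4) = Δ·Π!·Σ² = 4/1001  (sign -1)
combine: 4πI² = 1001·7/429·4/1001 = 28/429
take √, sign +1: I = 0.07206849

0.072068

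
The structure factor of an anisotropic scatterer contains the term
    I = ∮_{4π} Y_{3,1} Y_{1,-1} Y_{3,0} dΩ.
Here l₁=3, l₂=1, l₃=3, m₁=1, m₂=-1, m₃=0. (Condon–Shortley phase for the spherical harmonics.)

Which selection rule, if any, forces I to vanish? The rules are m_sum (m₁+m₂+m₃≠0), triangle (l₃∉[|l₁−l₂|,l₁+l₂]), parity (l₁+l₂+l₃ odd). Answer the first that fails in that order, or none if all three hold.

parity

Σmᵢ = 0  ✓
l₃∈[|l₁−l₂|,l₁+l₂]=[2,4], have l₃=3  ✓
Σlᵢ = 7 ⇒ odd  ✗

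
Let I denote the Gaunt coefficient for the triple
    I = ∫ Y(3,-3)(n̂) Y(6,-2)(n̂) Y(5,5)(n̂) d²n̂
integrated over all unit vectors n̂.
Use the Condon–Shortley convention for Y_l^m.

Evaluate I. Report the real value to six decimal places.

-0.036034

m-sum 0 ✓  L=14 even ✓  3≤5≤9 ✓
Π(2lᵢ+1) = 7×13×11 = 1001
triangle coeff Δ(3,6,5) = 1/675675
Σ_t [1,3]: t=1:−1/8640 t=2:+1/2304 t=3:−1/8640 = 7/34560
(3j)²=7/429 [(3 6 5; 0 0 0)], sign=-1
Σ_t [4,4]: t=4:+1/1935360 = 1/1935360
(3j)²=1/1001 [(3 6 5; -3 -2 5)], sign=+1
⇒ 4πI² = 7/429
I = (-1)√(7/429/(4π)) = -0.03603425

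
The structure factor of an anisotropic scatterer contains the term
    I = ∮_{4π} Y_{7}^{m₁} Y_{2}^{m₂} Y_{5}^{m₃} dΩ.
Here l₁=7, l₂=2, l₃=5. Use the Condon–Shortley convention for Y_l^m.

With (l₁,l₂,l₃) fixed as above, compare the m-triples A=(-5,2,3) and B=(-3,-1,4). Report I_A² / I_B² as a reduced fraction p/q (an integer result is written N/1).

99/8

Same 7,2,5: normalisation and zero-m 3j drop out of the ratio.
A: Δ: 4! 10! 0! / 15! → 1/15015; sum: t=4:+1/1935360 = 1/1935360; 3j²(7 2 5; -5 2 3) = Δ·Π!·Σ² = 3/91  (sign +1)
B: Δ: 4! 10! 0! / 15! → 1/15015; sum: t=1:−1/2177280 = -1/2177280; 3j²(7 2 5; -3 -1 4) = Δ·Π!·Σ² = 8/3003  (sign +1)
I_A²/I_B² = (3/91)/(8/3003) = 99/8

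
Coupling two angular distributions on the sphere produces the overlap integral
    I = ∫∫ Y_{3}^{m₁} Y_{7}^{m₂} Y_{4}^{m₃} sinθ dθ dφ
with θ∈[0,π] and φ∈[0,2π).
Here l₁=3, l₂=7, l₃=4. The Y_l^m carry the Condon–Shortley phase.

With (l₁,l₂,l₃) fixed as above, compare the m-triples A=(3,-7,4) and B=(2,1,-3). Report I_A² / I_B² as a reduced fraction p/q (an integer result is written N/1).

1001/16

Shared (l₁,l₂,l₃)=(3,7,4): N and (l;000)² cancel in I_A²/I_B².
A: Δ = 6!·0!·8!/15! = 1/45045; Racah Σ t=0..0: t=0:+1/29030400 = 1/29030400; ⇒ 3j(3 7 4; 3 -7 4)² = 1/15, sgn +1
B: Δ = 6!·0!·8!/15! = 1/45045; Racah Σ t=1..1: t=1:−1/604800 = -1/604800; ⇒ 3j(3 7 4; 2 1 -3)² = 16/15015, sgn +1
I_A²/I_B² = (1/15)/(16/15015) = 1001/16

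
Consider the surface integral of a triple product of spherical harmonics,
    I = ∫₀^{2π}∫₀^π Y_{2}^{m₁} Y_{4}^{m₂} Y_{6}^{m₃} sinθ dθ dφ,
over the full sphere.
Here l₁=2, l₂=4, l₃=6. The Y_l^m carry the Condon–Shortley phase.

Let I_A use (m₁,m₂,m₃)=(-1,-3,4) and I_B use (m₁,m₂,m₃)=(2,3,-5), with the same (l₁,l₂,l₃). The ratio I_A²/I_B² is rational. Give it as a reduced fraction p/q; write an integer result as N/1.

Same 2,4,6: normalisation and zero-m 3j drop out of the ratio.
A: Δ: 0! 4! 8! / 13! → 1/6435; sum: t=0:+1/30240 = 1/30240; 3j²(2 4 6; -1 -3 4) = Δ·Π!·Σ² = 16/429  (sign +1)
B: Δ: 0! 4! 8! / 13! → 1/6435; sum: t=0:+1/120960 = 1/120960; 3j²(2 4 6; 2 3 -5) = Δ·Π!·Σ² = 2/39  (sign -1)
I_A²/I_B² = (16/429)/(2/39) = 8/11

8/11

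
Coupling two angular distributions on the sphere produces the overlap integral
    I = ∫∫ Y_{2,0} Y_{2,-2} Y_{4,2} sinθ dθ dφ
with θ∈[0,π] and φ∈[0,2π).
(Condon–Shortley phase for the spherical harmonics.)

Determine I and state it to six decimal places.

0.156078

Rules hold: Σm=0, L=8 even, 0≤4≤4.
N = 5·5·9 = 225
Δ = 0!·4!·4!/9! = 1/630
Racah Σ t=0..0: t=0:+1/16 = 1/16
⇒ 3j(2 2 4; 0 0 0)² = 2/35, sgn +1
Racah Σ t=0..0: t=0:+1/96 = 1/96
⇒ 3j(2 2 4; 0 -2 2)² = 1/42, sgn +1
4πI² = N·(3j₀)²·(3jₘ)² = 15/49
I = +1·√(0.306122/4π) = 0.15607835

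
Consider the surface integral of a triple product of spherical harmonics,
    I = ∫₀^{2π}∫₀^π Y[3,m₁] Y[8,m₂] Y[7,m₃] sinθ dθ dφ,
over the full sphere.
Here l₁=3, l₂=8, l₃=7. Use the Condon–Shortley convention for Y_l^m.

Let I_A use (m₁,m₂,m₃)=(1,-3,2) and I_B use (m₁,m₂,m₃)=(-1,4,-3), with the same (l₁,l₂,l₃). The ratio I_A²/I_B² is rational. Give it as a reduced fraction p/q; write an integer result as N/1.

Same 3,8,7: normalisation and zero-m 3j drop out of the ratio.
A: Δ: 4! 2! 12! / 19! → 1/5290740; sum: t=0:+1/29030400 t=1:−1/5806080 t=2:+1/17418240 = -1/12441600; 3j²(3 8 7; 1 -3 2) = Δ·Π!·Σ² = 154/12597  (sign +1)
B: Δ: 4! 2! 12! / 19! → 1/5290740; sum: t=2:+1/58060800 t=3:−1/13063680 t=4:+1/46448640 = -79/2090188800; 3j²(3 8 7; -1 4 -3) = Δ·Π!·Σ² = 68651/5290740  (sign -1)
I_A²/I_B² = (154/12597)/(68651/5290740) = 5880/6241

5880/6241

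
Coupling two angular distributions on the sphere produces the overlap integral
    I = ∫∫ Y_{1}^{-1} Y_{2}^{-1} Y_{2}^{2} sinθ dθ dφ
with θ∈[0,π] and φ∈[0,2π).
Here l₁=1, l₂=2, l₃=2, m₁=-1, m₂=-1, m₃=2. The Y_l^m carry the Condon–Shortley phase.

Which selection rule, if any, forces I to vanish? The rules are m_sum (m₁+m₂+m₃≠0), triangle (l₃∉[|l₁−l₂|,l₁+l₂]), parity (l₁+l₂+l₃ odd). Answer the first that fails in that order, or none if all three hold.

Σmᵢ = 0  ✓
l₃∈[|l₁−l₂|,l₁+l₂]=[1,3], have l₃=2  ✓
Σlᵢ = 5 ⇒ odd  ✗

parity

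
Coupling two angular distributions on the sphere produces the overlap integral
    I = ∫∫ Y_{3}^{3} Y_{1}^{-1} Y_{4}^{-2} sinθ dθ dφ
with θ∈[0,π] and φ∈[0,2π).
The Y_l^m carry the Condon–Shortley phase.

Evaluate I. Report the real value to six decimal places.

0.061558

Checks pass: Σm=0; 8 even; l₃=4∈[2,4].
(2·3+1)(2·1+1)(2·4+1) = 189
Δ: 0! 6! 2! / 9! → 1/252
sum: t=0:+1/36 = 1/36
3j²(3 1 4; 0 0 0) = Δ·Π!·Σ² = 4/63  (sign +1)
sum: t=0:+1/1440 = 1/1440
3j²(3 1 4; 3 -1 -2) = Δ·Π!·Σ² = 1/252  (sign +1)
combine: 4πI² = 189·4/63·1/252 = 1/21
take √, sign +1: I = 0.06155813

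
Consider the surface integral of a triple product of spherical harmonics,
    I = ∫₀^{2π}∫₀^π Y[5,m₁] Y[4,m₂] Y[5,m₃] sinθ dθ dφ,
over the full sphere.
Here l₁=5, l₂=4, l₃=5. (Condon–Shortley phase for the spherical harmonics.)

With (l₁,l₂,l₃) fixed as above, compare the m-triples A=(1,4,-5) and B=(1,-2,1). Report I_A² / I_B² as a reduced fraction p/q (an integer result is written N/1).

3/10

Shared (l₁,l₂,l₃)=(5,4,5): N and (l;000)² cancel in I_A²/I_B².
A: Δ = 4!·6!·4!/15! = 1/3153150; Racah Σ t=4..4: t=4:+1/414720 = 1/414720; ⇒ 3j(5 4 5; 1 4 -5)² = 2/429, sgn +1
B: Δ = 4!·6!·4!/15! = 1/3153150; Racah Σ t=0..2: t=0:+1/4608 t=1:−1/1296 t=2:+1/4608 = -7/20736; ⇒ 3j(5 4 5; 1 -2 1)² = 20/1287, sgn -1
I_A²/I_B² = (2/429)/(20/1287) = 3/10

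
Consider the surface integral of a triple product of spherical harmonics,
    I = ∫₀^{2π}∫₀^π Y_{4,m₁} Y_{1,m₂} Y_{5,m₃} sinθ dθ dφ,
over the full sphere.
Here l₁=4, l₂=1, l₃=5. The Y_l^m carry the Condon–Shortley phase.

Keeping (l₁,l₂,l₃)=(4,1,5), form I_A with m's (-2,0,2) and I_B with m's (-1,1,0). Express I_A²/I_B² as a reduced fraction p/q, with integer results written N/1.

l's match ⇒ only the (l;m) 3-j factors differ between A and B.
A: triangle coeff Δ(4,1,5) = 1/495; Σ_t [0,0]: t=0:+1/1440 = 1/1440; (3j)²=7/165 [(4 1 5; -2 0 2)], sign=-1
B: triangle coeff Δ(4,1,5) = 1/495; Σ_t [0,0]: t=0:+1/1440 = 1/1440; (3j)²=2/99 [(4 1 5; -1 1 0)], sign=-1
I_A²/I_B² = (7/165)/(2/99) = 21/10

21/10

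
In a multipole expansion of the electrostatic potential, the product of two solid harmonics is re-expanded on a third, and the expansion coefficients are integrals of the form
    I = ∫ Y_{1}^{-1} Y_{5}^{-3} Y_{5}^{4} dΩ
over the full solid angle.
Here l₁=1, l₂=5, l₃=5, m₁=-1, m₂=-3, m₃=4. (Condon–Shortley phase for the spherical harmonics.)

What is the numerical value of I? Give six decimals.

0.000000

Σlᵢ=11 odd — θ-integrand is odd under cosθ→−cosθ; I=0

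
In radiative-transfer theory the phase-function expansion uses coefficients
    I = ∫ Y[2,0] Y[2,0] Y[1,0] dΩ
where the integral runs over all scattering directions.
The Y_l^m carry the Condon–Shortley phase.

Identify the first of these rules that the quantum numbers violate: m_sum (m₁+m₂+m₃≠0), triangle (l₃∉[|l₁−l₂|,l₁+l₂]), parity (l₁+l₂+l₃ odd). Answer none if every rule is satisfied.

parity

m₁+m₂+m₃ = 0 + 0 + 0 = 0  ✓
triangle: |2−2|=0 ≤ l₃=1 ≤ 2+2=4  ✓
parity: l₁+l₂+l₃ = 5 is odd  ✗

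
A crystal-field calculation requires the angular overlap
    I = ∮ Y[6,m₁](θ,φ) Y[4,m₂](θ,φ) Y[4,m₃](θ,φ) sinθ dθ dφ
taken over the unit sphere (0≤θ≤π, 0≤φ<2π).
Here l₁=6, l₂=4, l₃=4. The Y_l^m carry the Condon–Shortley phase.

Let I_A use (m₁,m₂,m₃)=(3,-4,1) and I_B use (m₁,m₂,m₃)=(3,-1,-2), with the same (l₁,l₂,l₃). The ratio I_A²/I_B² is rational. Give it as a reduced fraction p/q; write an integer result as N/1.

Shared (l₁,l₂,l₃)=(6,4,4): N and (l;000)² cancel in I_A²/I_B².
A: Δ = 6!·6!·2!/15! = 1/1261260; Racah Σ t=0..0: t=0:+1/51840 = 1/51840; ⇒ 3j(6 4 4; 3 -4 1)² = 8/429, sgn -1
B: Δ = 6!·6!·2!/15! = 1/1261260; Racah Σ t=1..3: t=1:−1/11520 t=2:+1/5760 t=3:−1/51840 = 7/103680; ⇒ 3j(6 4 4; 3 -1 -2)² = 7/858, sgn +1
I_A²/I_B² = (8/429)/(7/858) = 16/7

16/7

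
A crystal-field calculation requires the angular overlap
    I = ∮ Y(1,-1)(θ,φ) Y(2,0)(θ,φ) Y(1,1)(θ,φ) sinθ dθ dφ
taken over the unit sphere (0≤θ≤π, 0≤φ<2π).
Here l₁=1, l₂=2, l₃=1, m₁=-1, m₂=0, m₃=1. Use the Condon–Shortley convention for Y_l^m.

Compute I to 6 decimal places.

0.126157

Rules hold: Σm=0, L=4 even, 1≤1≤3.
N = 3·5·3 = 45
Δ = 2!·0!·2!/5! = 1/30
Racah Σ t=1..1: t=1:−1/1 = -1/1
⇒ 3j(1 2 1; 0 0 0)² = 2/15, sgn +1
Racah Σ t=2..2: t=2:+1/4 = 1/4
⇒ 3j(1 2 1; -1 0 1)² = 1/30, sgn +1
4πI² = N·(3j₀)²·(3jₘ)² = 1/5
I = +1·√(0.2/4π) = 0.12615663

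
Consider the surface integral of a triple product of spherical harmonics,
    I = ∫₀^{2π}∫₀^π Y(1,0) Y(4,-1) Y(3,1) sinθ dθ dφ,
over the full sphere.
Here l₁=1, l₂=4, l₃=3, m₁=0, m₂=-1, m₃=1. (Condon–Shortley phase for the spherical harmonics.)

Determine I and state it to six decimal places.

-0.238414

Checks pass: Σm=0; 8 even; l₃=3∈[3,5].
(2·1+1)(2·4+1)(2·3+1) = 189
Δ: 2! 0! 6! / 9! → 1/252
sum: t=1:−1/36 = -1/36
3j²(1 4 3; 0 0 0) = Δ·Π!·Σ² = 4/63  (sign +1)
sum: t=1:−1/48 = -1/48
3j²(1 4 3; 0 -1 1) = Δ·Π!·Σ² = 5/84  (sign -1)
combine: 4πI² = 189·4/63·5/84 = 5/7
take √, sign -1: I = -0.23841361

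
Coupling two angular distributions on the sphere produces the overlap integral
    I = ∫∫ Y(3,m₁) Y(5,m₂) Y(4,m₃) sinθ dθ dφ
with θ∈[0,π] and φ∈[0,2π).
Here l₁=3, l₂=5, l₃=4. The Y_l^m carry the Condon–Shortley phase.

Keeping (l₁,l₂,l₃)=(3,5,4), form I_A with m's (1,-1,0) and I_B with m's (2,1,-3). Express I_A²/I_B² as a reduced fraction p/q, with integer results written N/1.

2/7

Same 3,5,4: normalisation and zero-m 3j drop out of the ratio.
A: Δ: 4! 2! 6! / 13! → 1/180180; sum: t=0:+1/2304 t=1:−1/216 t=2:+1/384 = -11/6912; 3j²(3 5 4; 1 -1 0) = Δ·Π!·Σ² = 11/1638  (sign -1)
B: Δ: 4! 2! 6! / 13! → 1/180180; sum: t=0:+1/17280 t=1:−1/1440 = -11/17280; 3j²(3 5 4; 2 1 -3) = Δ·Π!·Σ² = 11/468  (sign +1)
I_A²/I_B² = (11/1638)/(11/468) = 2/7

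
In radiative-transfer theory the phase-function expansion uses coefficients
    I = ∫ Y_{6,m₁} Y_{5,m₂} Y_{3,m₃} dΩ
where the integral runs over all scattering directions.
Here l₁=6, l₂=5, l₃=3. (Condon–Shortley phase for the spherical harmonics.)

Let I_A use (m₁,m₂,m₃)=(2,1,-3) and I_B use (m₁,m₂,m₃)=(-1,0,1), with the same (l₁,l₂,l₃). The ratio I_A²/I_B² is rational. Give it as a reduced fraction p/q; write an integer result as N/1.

5/1

Same 6,5,3: normalisation and zero-m 3j drop out of the ratio.
A: Δ: 8! 4! 2! / 15! → 1/675675; sum: t=4:+1/27648 = 1/27648; 3j²(6 5 3; 2 1 -3) = Δ·Π!·Σ² = 10/429  (sign +1)
B: Δ: 8! 4! 2! / 15! → 1/675675; sum: t=3:−1/34560 t=4:+1/3456 t=5:−1/5760 = 1/11520; 3j²(6 5 3; -1 0 1) = Δ·Π!·Σ² = 2/429  (sign +1)
I_A²/I_B² = (10/429)/(2/429) = 5/1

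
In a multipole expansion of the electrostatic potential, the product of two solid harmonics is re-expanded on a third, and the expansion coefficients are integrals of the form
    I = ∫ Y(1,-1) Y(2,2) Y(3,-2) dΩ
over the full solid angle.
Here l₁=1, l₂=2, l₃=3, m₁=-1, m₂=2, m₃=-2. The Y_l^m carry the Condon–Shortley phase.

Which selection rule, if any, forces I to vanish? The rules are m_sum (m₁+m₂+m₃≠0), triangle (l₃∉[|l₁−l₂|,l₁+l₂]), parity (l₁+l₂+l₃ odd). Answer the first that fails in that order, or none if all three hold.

Σmᵢ = -1  ✗
l₃∈[|l₁−l₂|,l₁+l₂]=[1,3], have l₃=3
Σlᵢ = 6 ⇒ even

m_sum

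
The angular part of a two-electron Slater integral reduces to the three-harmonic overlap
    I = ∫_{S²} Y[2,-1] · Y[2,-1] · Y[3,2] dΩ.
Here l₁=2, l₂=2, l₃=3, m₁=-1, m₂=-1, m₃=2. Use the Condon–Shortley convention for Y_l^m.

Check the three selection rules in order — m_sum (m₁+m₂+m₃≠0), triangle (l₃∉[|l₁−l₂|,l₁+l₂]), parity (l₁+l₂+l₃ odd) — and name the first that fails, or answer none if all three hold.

parity

m₁+m₂+m₃ = -1 − 1 + 2 = 0  ✓
triangle: |2−2|=0 ≤ l₃=3 ≤ 2+2=4  ✓
parity: l₁+l₂+l₃ = 7 is odd  ✗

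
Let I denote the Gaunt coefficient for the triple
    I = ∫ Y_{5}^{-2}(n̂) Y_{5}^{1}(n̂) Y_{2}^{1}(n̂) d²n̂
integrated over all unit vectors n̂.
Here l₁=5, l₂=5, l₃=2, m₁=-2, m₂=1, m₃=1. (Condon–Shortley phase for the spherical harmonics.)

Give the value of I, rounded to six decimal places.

0.104819

m-sum 0 ✓  L=12 even ✓  0≤2≤10 ✓
Π(2lᵢ+1) = 11×11×5 = 605
triangle coeff Δ(5,5,2) = 1/38610
Σ_t [3,5]: t=3:−1/2880 t=4:+1/576 t=5:−1/2880 = 1/960
(3j)²=10/429 [(5 5 2; 0 0 0)], sign=+1
Σ_t [5,6]: t=5:−1/1440 t=6:+1/2880 = -1/2880
(3j)²=7/715 [(5 5 2; -2 1 1)], sign=+1
⇒ 4πI² = 70/507
I = (+1)√(70/507/(4π)) = 0.10481902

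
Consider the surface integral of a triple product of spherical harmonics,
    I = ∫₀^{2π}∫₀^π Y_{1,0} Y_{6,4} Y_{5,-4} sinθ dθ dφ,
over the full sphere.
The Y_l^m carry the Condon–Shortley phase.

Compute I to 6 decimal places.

Rules hold: Σm=0, L=12 even, 5≤5≤7.
N = 3·13·11 = 429
Δ = 2!·0!·10!/13! = 1/858
Racah Σ t=1..1: t=1:−1/14400 = -1/14400
⇒ 3j(1 6 5; 0 0 0)² = 6/143, sgn +1
Racah Σ t=1..1: t=1:−1/362880 = -1/362880
⇒ 3j(1 6 5; 0 4 -4)² = 10/429, sgn +1
4πI² = N·(3j₀)²·(3jₘ)² = 60/143
I = +1·√(0.41958/4π) = 0.18272698

0.182727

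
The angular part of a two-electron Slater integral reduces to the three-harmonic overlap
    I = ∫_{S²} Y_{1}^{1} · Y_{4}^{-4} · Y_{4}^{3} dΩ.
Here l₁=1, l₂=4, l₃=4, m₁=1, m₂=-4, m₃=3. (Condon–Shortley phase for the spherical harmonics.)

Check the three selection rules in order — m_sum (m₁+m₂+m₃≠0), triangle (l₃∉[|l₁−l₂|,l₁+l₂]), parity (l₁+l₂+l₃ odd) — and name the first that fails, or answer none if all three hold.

parity

azimuthal sum: 1 − 4 + 3 = 0  ✓
3 ≤ 4 ≤ 5 (triangle on l)  ✓
L = 1 + 4 + 4 = 9 (odd)  ✗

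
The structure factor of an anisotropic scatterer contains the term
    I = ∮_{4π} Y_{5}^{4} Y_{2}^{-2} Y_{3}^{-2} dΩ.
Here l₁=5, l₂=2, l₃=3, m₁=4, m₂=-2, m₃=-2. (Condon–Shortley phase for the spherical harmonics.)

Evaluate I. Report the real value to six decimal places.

0.268967

Rules hold: Σm=0, L=10 even, 3≤3≤7.
N = 11·5·7 = 385
Δ = 4!·6!·0!/11! = 1/2310
Racah Σ t=2..2: t=2:+1/144 = 1/144
⇒ 3j(5 2 3; 0 0 0)² = 10/231, sgn -1
Racah Σ t=0..0: t=0:+1/2880 = 1/2880
⇒ 3j(5 2 3; 4 -2 -2)² = 3/55, sgn -1
4πI² = N·(3j₀)²·(3jₘ)² = 10/11
I = +1·√(0.909091/4π) = 0.26896683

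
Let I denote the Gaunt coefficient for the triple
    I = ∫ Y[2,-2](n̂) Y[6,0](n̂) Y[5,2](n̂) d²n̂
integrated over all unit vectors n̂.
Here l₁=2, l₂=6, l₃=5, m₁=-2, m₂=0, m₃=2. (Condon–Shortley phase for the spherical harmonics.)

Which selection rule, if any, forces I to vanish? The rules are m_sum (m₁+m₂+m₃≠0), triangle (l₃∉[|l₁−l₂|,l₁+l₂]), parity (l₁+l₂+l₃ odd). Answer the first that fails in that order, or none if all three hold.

Σmᵢ = 0  ✓
l₃∈[|l₁−l₂|,l₁+l₂]=[4,8], have l₃=5  ✓
Σlᵢ = 13 ⇒ odd  ✗

parity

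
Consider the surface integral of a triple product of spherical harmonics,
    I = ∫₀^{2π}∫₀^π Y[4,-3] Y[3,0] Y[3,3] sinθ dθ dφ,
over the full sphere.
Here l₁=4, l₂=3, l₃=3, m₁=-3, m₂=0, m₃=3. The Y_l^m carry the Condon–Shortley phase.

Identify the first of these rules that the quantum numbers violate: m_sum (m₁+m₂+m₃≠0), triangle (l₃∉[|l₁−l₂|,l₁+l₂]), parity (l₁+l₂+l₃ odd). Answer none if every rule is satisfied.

Σmᵢ = 0  ✓
l₃∈[|l₁−l₂|,l₁+l₂]=[1,7], have l₃=3  ✓
Σlᵢ = 10 ⇒ even  ✓

none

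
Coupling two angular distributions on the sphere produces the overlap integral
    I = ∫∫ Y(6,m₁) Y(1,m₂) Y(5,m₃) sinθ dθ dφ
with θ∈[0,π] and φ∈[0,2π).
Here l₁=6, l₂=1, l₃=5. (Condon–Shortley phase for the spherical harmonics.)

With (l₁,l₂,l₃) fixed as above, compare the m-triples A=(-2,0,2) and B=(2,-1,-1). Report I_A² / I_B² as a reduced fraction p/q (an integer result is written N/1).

8/7

l's match ⇒ only the (l;m) 3-j factors differ between A and B.
A: triangle coeff Δ(6,1,5) = 1/858; Σ_t [1,1]: t=1:−1/30240 = -1/30240; (3j)²=16/429 [(6 1 5; -2 0 2)], sign=+1
B: triangle coeff Δ(6,1,5) = 1/858; Σ_t [0,0]: t=0:+1/34560 = 1/34560; (3j)²=14/429 [(6 1 5; 2 -1 -1)], sign=+1
I_A²/I_B² = (16/429)/(14/429) = 8/7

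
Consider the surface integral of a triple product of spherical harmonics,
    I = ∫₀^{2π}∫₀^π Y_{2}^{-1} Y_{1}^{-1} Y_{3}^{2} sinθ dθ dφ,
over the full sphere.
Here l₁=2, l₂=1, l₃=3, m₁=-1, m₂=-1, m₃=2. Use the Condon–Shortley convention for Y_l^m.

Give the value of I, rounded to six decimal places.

0.261169

Rules hold: Σm=0, L=6 even, 1≤3≤3.
N = 5·3·7 = 105
Δ = 0!·4!·2!/7! = 1/105
Racah Σ t=0..0: t=0:+1/4 = 1/4
⇒ 3j(2 1 3; 0 0 0)² = 3/35, sgn -1
Racah Σ t=0..0: t=0:+1/12 = 1/12
⇒ 3j(2 1 3; -1 -1 2)² = 2/21, sgn -1
4πI² = N·(3j₀)²·(3jₘ)² = 6/7
I = +1·√(0.857143/4π) = 0.26116903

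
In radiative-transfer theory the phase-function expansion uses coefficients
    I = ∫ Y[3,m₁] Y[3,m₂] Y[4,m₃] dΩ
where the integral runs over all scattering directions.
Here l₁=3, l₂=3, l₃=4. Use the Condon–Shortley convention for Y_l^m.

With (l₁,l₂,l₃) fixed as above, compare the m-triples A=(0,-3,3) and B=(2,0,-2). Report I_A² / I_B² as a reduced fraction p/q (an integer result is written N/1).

Shared (l₁,l₂,l₃)=(3,3,4): N and (l;000)² cancel in I_A²/I_B².
A: Δ = 2!·4!·4!/11! = 1/34650; Racah Σ t=0..0: t=0:+1/288 = 1/288; ⇒ 3j(3 3 4; 0 -3 3)² = 1/22, sgn -1
B: Δ = 2!·4!·4!/11! = 1/34650; Racah Σ t=0..1: t=0:+1/72 t=1:−1/96 = 1/288; ⇒ 3j(3 3 4; 2 0 -2)² = 1/462, sgn +1
I_A²/I_B² = (1/22)/(1/462) = 21/1

21/1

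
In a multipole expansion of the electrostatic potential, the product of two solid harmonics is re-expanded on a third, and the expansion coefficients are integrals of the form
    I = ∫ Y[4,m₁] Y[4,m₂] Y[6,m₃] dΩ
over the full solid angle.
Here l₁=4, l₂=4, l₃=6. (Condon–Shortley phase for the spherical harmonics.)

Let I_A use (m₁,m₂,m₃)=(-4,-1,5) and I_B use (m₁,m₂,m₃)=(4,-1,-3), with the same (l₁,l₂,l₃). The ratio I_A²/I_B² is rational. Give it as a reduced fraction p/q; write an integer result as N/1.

Same 4,4,6: normalisation and zero-m 3j drop out of the ratio.
A: Δ: 2! 6! 6! / 15! → 1/1261260; sum: t=2:+1/172800 = 1/172800; 3j²(4 4 6; -4 -1 5) = Δ·Π!·Σ² = 2/65  (sign -1)
B: Δ: 2! 6! 6! / 15! → 1/1261260; sum: t=0:+1/51840 = 1/51840; 3j²(4 4 6; 4 -1 -3) = Δ·Π!·Σ² = 8/429  (sign -1)
I_A²/I_B² = (2/65)/(8/429) = 33/20

33/20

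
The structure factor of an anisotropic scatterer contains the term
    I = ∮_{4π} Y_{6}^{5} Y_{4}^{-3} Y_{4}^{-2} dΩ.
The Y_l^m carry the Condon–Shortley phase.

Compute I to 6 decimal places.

-0.100084

Checks pass: Σm=0; 14 even; l₃=4∈[2,10].
(2·6+1)(2·4+1)(2·4+1) = 1053
Δ: 6! 6! 2! / 15! → 1/1261260
sum: t=2:+1/4608 t=3:−1/1296 t=4:+1/4608 = -7/20736
3j²(6 4 4; 0 0 0) = Δ·Π!·Σ² = 20/1287  (sign -1)
sum: t=0:+1/86400 t=1:−1/172800 = 1/172800
3j²(6 4 4; 5 -3 -2) = Δ·Π!·Σ² = 1/130  (sign +1)
combine: 4πI² = 1053·20/1287·1/130 = 18/143
take √, sign -1: I = -0.10008369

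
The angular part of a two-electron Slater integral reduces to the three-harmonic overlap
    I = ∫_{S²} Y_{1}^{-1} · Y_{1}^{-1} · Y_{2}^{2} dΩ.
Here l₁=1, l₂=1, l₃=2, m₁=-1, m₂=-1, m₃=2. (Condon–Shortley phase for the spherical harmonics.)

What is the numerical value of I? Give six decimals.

0.309019

Rules hold: Σm=0, L=4 even, 0≤2≤2.
N = 3·3·5 = 45
Δ = 0!·2!·2!/5! = 1/30
Racah Σ t=0..0: t=0:+1/1 = 1/1
⇒ 3j(1 1 2; 0 0 0)² = 2/15, sgn +1
Racah Σ t=0..0: t=0:+1/4 = 1/4
⇒ 3j(1 1 2; -1 -1 2)² = 1/5, sgn +1
4πI² = N·(3j₀)²·(3jₘ)² = 6/5
I = +1·√(1.2/4π) = 0.30901936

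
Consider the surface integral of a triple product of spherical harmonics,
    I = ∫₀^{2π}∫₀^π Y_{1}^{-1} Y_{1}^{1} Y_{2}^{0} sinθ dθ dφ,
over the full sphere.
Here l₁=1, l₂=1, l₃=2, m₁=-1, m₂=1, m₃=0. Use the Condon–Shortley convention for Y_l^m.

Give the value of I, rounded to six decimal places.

Checks pass: Σm=0; 4 even; l₃=2∈[0,2].
(2·1+1)(2·1+1)(2·2+1) = 45
Δ: 0! 2! 2! / 5! → 1/30
sum: t=0:+1/1 = 1/1
3j²(1 1 2; 0 0 0) = Δ·Π!·Σ² = 2/15  (sign +1)
sum: t=0:+1/4 = 1/4
3j²(1 1 2; -1 1 0) = Δ·Π!·Σ² = 1/30  (sign +1)
combine: 4πI² = 45·2/15·1/30 = 1/5
take √, sign +1: I = 0.12615663

0.126157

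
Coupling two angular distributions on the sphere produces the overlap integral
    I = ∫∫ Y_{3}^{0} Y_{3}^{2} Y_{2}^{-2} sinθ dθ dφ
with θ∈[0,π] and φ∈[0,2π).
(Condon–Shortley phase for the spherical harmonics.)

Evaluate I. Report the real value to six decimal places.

-0.188063

Checks pass: Σm=0; 8 even; l₃=2∈[0,6].
(2·3+1)(2·3+1)(2·2+1) = 245
Δ: 4! 2! 2! / 9! → 1/3780
sum: t=1:−1/24 t=2:+1/4 t=3:−1/24 = 1/6
3j²(3 3 2; 0 0 0) = Δ·Π!·Σ² = 4/105  (sign +1)
sum: t=3:−1/24 = -1/24
3j²(3 3 2; 0 2 -2) = Δ·Π!·Σ² = 1/21  (sign -1)
combine: 4πI² = 245·4/105·1/21 = 4/9
take √, sign -1: I = -0.18806319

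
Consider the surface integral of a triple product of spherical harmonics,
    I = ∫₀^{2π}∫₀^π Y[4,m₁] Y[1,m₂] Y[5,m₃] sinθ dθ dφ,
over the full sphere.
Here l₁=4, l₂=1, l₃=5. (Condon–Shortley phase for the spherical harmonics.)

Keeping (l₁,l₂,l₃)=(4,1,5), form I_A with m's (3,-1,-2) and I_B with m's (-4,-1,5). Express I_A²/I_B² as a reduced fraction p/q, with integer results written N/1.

1/15

l's match ⇒ only the (l;m) 3-j factors differ between A and B.
A: triangle coeff Δ(4,1,5) = 1/495; Σ_t [0,0]: t=0:+1/10080 = 1/10080; (3j)²=1/165 [(4 1 5; 3 -1 -2)], sign=-1
B: triangle coeff Δ(4,1,5) = 1/495; Σ_t [0,0]: t=0:+1/80640 = 1/80640; (3j)²=1/11 [(4 1 5; -4 -1 5)], sign=+1
I_A²/I_B² = (1/165)/(1/11) = 1/15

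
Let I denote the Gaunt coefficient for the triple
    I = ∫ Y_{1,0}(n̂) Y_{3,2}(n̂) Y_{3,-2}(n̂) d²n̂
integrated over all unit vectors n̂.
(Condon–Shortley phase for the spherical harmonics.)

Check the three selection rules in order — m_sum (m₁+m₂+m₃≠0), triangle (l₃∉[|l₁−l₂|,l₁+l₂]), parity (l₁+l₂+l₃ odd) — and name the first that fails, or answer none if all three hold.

azimuthal sum: 0 + 2 − 2 = 0  ✓
2 ≤ 3 ≤ 4 (triangle on l)  ✓
L = 1 + 3 + 3 = 7 (odd)  ✗

parity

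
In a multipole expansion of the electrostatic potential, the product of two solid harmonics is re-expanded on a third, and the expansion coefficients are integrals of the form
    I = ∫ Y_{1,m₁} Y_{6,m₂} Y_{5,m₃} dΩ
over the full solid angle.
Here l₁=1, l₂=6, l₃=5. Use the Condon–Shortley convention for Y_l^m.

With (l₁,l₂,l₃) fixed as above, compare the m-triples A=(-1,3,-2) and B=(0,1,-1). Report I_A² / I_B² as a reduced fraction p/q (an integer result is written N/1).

36/35

Shared (l₁,l₂,l₃)=(1,6,5): N and (l;000)² cancel in I_A²/I_B².
A: Δ = 2!·0!·10!/13! = 1/858; Racah Σ t=2..2: t=2:+1/60480 = 1/60480; ⇒ 3j(1 6 5; -1 3 -2)² = 6/143, sgn -1
B: Δ = 2!·0!·10!/13! = 1/858; Racah Σ t=1..1: t=1:−1/17280 = -1/17280; ⇒ 3j(1 6 5; 0 1 -1)² = 35/858, sgn -1
I_A²/I_B² = (6/143)/(35/858) = 36/35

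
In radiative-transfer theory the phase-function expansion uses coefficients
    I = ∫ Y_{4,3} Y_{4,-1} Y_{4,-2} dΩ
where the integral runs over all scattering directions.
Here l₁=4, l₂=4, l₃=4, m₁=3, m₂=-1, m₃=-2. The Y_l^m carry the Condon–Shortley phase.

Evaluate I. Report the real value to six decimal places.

-0.063661

Rules hold: Σm=0, L=12 even, 0≤4≤8.
N = 9·9·9 = 729
Δ = 4!·4!·4!/13! = 1/450450
Racah Σ t=0..4: t=0:+1/13824 t=1:−1/216 t=2:+1/64 t=3:−1/216 t=4:+1/13824 = 5/768
⇒ 3j(4 4 4; 0 0 0)² = 18/1001, sgn +1
Racah Σ t=0..1: t=0:+1/864 t=1:−1/576 = -1/1728
⇒ 3j(4 4 4; 3 -1 -2)² = 5/1287, sgn -1
4πI² = N·(3j₀)²·(3jₘ)² = 7290/143143
I = -1·√(0.0509281/4π) = -0.06366105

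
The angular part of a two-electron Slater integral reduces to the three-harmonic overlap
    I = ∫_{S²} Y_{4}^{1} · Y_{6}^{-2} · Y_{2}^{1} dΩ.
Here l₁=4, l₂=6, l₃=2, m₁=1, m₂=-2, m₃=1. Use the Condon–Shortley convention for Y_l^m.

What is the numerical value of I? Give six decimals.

m-sum 0 ✓  L=12 even ✓  2≤2≤10 ✓
Π(2lᵢ+1) = 9×13×5 = 585
triangle coeff Δ(4,6,2) = 1/6435
Σ_t [4,4]: t=4:+1/2304 = 1/2304
(3j)²=5/143 [(4 6 2; 0 0 0)], sign=+1
Σ_t [3,3]: t=3:−1/4320 = -1/4320
(3j)²=224/6435 [(4 6 2; 1 -2 1)], sign=+1
⇒ 4πI² = 1120/1573
I = (+1)√(1120/1573/(4π)) = 0.23803440

0.238034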